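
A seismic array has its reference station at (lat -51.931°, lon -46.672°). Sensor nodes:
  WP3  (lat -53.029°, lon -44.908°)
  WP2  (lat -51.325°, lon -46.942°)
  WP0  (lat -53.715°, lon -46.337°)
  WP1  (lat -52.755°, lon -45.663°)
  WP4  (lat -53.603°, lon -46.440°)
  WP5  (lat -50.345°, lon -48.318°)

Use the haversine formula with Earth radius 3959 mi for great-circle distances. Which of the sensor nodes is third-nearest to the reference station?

Distances from the reference station ((lat -51.931°, lon -46.672°)):
WP2: 43.4 mi
WP1: 71.1 mi
WP3: 106.1 mi
WP4: 115.9 mi
WP0: 124.1 mi
WP5: 130.8 mi
The third-nearest is WP3 at 106.1 mi.

WP3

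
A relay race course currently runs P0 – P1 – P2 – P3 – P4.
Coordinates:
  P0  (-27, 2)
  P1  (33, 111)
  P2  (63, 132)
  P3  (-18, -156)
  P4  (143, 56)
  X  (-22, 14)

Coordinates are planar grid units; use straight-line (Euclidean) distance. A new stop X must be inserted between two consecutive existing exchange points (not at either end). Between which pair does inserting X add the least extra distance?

Added distance for inserting X between each consecutive pair:
P0–P1: 0.1
P1–P2: 220.3
P2–P3: 16.3
P3–P4: 74.1
Smallest added distance is 0.1, inserting between P0 and P1.

between P0 and P1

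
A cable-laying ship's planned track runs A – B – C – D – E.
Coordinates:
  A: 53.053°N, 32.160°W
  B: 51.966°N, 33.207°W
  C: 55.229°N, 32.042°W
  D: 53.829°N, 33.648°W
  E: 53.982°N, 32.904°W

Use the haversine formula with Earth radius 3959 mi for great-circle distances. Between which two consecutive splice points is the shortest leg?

Leg distances:
A→B: 87.1 mi
B→C: 230.5 mi
C→D: 116.2 mi
D→E: 32.1 mi
The shortest leg is D–E at 32.1 mi.

D–E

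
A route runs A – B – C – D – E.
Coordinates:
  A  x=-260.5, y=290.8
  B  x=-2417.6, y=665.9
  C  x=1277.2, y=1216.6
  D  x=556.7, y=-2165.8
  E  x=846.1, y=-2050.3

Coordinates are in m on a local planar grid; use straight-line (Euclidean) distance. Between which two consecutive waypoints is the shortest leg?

D–E

Leg distances:
A→B: 2189.5 m
B→C: 3735.6 m
C→D: 3458.3 m
D→E: 311.6 m
The shortest leg is D–E at 311.6 m.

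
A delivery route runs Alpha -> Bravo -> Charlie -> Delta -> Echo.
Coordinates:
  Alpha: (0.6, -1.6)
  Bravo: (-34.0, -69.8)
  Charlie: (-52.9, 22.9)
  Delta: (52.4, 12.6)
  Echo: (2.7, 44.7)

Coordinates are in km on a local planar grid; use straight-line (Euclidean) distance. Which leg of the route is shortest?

Delta–Echo

Leg distances:
Alpha→Bravo: 76.5 km
Bravo→Charlie: 94.6 km
Charlie→Delta: 105.8 km
Delta→Echo: 59.2 km
The shortest leg is Delta–Echo at 59.2 km.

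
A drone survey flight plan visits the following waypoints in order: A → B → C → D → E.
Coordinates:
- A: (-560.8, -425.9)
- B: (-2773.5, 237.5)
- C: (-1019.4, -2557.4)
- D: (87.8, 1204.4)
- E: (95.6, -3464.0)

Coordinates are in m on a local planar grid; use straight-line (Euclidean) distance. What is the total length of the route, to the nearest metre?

Leg distances:
A→B: 2310.0 m  (cumulative 2310.0 m)
B→C: 3299.7 m  (cumulative 5609.8 m)
C→D: 3921.4 m  (cumulative 9531.1 m)
D→E: 4668.4 m  (cumulative 14199.5 m)
Total route length ≈ 14200 m.

14200 m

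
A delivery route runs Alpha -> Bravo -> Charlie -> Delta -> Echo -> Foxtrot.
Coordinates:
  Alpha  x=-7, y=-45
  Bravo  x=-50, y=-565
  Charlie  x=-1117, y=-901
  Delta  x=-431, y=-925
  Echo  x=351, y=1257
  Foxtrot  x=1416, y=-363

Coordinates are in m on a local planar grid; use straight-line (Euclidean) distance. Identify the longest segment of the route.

Delta–Echo

Leg distances:
Alpha→Bravo: 521.8 m
Bravo→Charlie: 1118.7 m
Charlie→Delta: 686.4 m
Delta→Echo: 2317.9 m
Echo→Foxtrot: 1938.7 m
The longest leg is Delta–Echo at 2317.9 m.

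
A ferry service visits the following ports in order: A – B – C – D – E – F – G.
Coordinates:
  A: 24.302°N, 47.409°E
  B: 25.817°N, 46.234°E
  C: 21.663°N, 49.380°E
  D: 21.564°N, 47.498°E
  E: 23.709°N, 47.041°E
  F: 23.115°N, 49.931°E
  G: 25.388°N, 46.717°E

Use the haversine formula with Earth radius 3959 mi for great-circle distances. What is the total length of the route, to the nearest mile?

1193 mi

Leg distances:
A→B: 127.9 mi  (cumulative 127.9 mi)
B→C: 349.2 mi  (cumulative 477.2 mi)
C→D: 121.1 mi  (cumulative 598.2 mi)
D→E: 151.1 mi  (cumulative 749.3 mi)
E→F: 187.8 mi  (cumulative 937.1 mi)
F→G: 256.2 mi  (cumulative 1193.3 mi)
Total route length ≈ 1193 mi.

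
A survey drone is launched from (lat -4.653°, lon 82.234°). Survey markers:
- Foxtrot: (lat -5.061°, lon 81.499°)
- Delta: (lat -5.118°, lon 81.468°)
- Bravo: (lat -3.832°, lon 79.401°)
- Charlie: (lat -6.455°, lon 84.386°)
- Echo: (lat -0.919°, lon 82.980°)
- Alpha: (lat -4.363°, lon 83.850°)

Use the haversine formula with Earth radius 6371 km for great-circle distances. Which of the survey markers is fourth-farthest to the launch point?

Alpha

Distances from the launch point ((lat -4.653°, lon 82.234°)):
Echo: 423.4 km
Bravo: 327.1 km
Charlie: 311.2 km
Alpha: 182.0 km
Delta: 99.4 km
Foxtrot: 93.2 km
The fourth-farthest is Alpha at 182.0 km.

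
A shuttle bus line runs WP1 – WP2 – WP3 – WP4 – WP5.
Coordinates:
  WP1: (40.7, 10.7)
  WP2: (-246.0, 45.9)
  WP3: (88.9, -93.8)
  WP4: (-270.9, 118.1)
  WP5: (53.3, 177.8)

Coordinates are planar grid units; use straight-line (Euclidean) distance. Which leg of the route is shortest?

Leg distances:
WP1→WP2: 288.9
WP2→WP3: 362.9
WP3→WP4: 417.6
WP4→WP5: 329.7
The shortest leg is WP1–WP2 at 288.9.

WP1–WP2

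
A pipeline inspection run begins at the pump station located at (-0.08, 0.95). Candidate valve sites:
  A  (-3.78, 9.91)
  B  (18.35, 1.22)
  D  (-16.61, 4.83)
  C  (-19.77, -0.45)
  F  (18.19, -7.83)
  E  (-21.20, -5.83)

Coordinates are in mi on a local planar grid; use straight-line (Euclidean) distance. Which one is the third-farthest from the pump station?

Distances from the pump station ((-0.08, 0.95)):
E: 22.2 mi
F: 20.3 mi
C: 19.7 mi
B: 18.4 mi
D: 17.0 mi
A: 9.7 mi
The third-farthest is C at 19.7 mi.

C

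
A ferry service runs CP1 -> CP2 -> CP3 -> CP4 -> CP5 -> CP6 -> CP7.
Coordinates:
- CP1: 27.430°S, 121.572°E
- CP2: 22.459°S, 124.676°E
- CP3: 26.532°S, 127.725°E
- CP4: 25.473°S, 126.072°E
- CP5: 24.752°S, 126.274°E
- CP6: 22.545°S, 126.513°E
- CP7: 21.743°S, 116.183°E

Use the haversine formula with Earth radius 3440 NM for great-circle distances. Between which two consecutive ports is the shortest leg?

Leg distances:
CP1→CP2: 342.9 NM
CP2→CP3: 295.9 NM
CP3→CP4: 109.5 NM
CP4→CP5: 44.7 NM
CP5→CP6: 133.2 NM
CP6→CP7: 576.4 NM
The shortest leg is CP4–CP5 at 44.7 NM.

CP4–CP5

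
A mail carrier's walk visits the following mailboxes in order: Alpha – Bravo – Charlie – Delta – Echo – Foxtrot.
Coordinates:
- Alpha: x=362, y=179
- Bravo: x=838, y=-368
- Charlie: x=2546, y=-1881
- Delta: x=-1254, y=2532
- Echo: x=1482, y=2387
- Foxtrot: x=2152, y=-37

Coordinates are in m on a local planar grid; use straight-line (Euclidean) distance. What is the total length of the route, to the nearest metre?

Leg distances:
Alpha→Bravo: 725.1 m  (cumulative 725.1 m)
Bravo→Charlie: 2281.8 m  (cumulative 3006.9 m)
Charlie→Delta: 5823.6 m  (cumulative 8830.5 m)
Delta→Echo: 2739.8 m  (cumulative 11570.3 m)
Echo→Foxtrot: 2514.9 m  (cumulative 14085.2 m)
Total route length ≈ 14085 m.

14085 m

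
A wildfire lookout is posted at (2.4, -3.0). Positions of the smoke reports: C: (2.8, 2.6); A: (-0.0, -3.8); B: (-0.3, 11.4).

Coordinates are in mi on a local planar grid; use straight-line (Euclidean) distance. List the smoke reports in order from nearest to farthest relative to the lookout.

A, C, B

Distances from the lookout:
A (-0.0, -3.8): 2.5 mi
C (2.8, 2.6): 5.6 mi
B (-0.3, 11.4): 14.7 mi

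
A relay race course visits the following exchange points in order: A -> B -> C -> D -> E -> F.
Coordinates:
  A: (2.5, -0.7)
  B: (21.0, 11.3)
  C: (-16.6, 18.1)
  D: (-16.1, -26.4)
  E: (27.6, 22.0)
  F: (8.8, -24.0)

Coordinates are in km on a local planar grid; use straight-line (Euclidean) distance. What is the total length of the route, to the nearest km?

Leg distances:
A→B: 22.1 km  (cumulative 22.1 km)
B→C: 38.2 km  (cumulative 60.3 km)
C→D: 44.5 km  (cumulative 104.8 km)
D→E: 65.2 km  (cumulative 170.0 km)
E→F: 49.7 km  (cumulative 219.7 km)
Total route length ≈ 220 km.

220 km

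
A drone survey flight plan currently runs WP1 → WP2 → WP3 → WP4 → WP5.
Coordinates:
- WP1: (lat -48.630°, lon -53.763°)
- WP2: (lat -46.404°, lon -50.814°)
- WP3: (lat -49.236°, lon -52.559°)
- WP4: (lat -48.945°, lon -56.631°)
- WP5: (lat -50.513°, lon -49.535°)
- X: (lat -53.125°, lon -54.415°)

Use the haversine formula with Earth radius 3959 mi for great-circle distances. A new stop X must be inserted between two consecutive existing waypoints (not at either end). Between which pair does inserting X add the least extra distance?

between WP4 and WP5

Added distance for inserting X between each consecutive pair:
WP1–WP2: 596.8 mi
WP2–WP3: 560.0 mi
WP3–WP4: 399.6 mi
WP4–WP5: 245.2 mi
Smallest added distance is 245.2 mi, inserting between WP4 and WP5.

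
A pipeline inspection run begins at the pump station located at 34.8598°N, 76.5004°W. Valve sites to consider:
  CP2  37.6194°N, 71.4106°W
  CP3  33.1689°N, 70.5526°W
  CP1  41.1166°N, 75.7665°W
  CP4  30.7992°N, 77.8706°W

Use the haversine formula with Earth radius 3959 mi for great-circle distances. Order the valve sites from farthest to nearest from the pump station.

CP1, CP3, CP2, CP4

Computing each great-circle distance from 34.8598°N, 76.5004°W:
CP1 41.1166°N, 75.7665°W: 434.2 mi
CP3 33.1689°N, 70.5526°W: 360.1 mi
CP2 37.6194°N, 71.4106°W: 341.7 mi
CP4 30.7992°N, 77.8706°W: 291.6 mi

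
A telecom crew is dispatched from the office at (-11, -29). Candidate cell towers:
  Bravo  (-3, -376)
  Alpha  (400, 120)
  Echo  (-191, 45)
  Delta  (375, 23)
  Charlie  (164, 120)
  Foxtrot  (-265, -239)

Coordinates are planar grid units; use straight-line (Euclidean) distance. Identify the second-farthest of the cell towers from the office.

Distances from the office ((-11, -29)):
Alpha: 437.2
Delta: 389.5
Bravo: 347.1
Foxtrot: 329.6
Charlie: 229.8
Echo: 194.6
The second-farthest is Delta at 389.5.

Delta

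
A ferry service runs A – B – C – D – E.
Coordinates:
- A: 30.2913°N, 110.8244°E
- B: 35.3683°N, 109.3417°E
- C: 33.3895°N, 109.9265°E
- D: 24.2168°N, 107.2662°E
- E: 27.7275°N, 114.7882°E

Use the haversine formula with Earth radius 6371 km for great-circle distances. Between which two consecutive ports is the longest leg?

C–D

Leg distances:
A→B: 581.3 km
B→C: 226.5 km
C→D: 1052.2 km
D→E: 847.0 km
The longest leg is C–D at 1052.2 km.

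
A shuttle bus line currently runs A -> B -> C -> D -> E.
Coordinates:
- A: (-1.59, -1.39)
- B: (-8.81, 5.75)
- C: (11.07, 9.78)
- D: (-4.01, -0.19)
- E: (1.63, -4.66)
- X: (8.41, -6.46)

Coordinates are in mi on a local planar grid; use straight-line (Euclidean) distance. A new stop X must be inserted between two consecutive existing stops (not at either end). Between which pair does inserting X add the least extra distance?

between C and D

Added distance for inserting X between each consecutive pair:
A–B: 22.2 mi
B–C: 17.3 mi
C–D: 12.3 mi
D–E: 13.7 mi
Smallest added distance is 12.3 mi, inserting between C and D.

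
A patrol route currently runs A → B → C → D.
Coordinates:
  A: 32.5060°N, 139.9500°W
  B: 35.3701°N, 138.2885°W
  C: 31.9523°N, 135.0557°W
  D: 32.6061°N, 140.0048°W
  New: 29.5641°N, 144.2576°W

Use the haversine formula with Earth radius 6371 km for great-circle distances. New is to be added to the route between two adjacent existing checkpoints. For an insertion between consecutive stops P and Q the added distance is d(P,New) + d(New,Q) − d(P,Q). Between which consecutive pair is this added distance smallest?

Added distance for inserting New between each consecutive pair:
A–B: 1025.6 km
B–C: 1288.8 km
C–D: 974.8 km
Smallest added distance is 974.8 km, inserting between C and D.

between C and D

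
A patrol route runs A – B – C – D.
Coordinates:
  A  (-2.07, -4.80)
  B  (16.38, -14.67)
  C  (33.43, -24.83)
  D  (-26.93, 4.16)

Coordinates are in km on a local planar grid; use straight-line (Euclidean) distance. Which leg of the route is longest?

C–D

Leg distances:
A→B: 20.9 km
B→C: 19.8 km
C→D: 67.0 km
The longest leg is C–D at 67.0 km.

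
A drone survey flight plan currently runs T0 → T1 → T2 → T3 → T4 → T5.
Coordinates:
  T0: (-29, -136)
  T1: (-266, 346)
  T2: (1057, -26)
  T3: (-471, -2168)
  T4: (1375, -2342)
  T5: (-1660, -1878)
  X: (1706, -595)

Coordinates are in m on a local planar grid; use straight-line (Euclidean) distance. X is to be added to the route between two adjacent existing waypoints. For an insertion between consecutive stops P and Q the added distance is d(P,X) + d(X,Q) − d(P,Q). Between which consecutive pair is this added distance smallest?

between T2 and T3

Added distance for inserting X between each consecutive pair:
T0–T1: 3442.6 m
T1–T2: 1673.8 m
T2–T3: 917.8 m
T3–T4: 2609.7 m
T4–T5: 2310.0 m
Smallest added distance is 917.8 m, inserting between T2 and T3.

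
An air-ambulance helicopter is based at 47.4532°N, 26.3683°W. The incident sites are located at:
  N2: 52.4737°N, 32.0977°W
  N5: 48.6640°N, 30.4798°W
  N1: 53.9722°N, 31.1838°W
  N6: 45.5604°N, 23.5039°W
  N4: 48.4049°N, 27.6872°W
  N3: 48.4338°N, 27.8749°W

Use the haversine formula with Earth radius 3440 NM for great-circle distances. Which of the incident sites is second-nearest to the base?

Distance to each, sorted:
N4: 78.0 NM
N3: 84.5 NM
N6: 164.1 NM
N5: 180.3 NM
N2: 373.7 NM
N1: 431.9 NM
The second-nearest is N3 at 84.5 NM.

N3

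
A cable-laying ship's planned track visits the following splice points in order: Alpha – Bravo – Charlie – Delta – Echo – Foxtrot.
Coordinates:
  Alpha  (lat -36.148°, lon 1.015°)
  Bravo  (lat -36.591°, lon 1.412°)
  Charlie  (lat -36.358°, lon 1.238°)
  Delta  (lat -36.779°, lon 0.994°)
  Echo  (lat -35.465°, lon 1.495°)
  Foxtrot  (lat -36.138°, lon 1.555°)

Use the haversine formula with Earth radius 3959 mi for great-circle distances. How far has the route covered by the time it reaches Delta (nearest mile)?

Leg distances:
Alpha→Bravo: 37.7 mi  (cumulative 37.7 mi)
Bravo→Charlie: 18.8 mi  (cumulative 56.5 mi)
Charlie→Delta: 32.1 mi  (cumulative 88.6 mi)
Cumulative distance at Delta ≈ 89 mi.

89 mi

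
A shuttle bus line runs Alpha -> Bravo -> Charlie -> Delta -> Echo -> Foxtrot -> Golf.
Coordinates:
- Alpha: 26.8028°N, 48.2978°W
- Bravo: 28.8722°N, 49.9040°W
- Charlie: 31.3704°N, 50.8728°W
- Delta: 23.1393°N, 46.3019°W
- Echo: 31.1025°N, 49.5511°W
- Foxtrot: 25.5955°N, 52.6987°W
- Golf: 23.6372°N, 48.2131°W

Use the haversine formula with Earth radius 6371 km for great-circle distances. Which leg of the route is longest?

Leg distances:
Alpha→Bravo: 279.1 km
Bravo→Charlie: 293.0 km
Charlie→Delta: 1020.4 km
Delta→Echo: 941.9 km
Echo→Foxtrot: 685.4 km
Foxtrot→Golf: 503.0 km
The longest leg is Charlie–Delta at 1020.4 km.

Charlie–Delta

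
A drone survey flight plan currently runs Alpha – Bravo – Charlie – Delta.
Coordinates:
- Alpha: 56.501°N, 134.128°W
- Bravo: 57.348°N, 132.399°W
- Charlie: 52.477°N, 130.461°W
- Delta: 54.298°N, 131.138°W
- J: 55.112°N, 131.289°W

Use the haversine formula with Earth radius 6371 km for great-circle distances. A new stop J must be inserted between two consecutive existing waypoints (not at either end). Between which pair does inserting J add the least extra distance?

Added distance for inserting J between each consecutive pair:
Alpha–Bravo: 352.1 km
Bravo–Charlie: 0.4 km
Charlie–Delta: 181.6 km
Smallest added distance is 0.4 km, inserting between Bravo and Charlie.

between Bravo and Charlie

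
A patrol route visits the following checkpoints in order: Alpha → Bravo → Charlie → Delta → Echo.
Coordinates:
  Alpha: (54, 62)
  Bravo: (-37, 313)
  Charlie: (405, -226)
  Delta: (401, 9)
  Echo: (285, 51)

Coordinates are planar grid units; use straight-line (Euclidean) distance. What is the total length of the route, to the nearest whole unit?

Leg distances:
Alpha→Bravo: 267.0  (cumulative 267.0)
Bravo→Charlie: 697.1  (cumulative 964.0)
Charlie→Delta: 235.0  (cumulative 1199.1)
Delta→Echo: 123.4  (cumulative 1322.4)
Total route length ≈ 1322.

1322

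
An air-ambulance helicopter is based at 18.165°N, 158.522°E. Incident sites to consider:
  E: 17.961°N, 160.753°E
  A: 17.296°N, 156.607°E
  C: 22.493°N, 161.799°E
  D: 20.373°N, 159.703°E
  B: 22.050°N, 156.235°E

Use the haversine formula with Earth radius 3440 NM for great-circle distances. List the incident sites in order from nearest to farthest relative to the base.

A, E, D, B, C

Distances from the base:
A 17.296°N, 156.607°E: 121.3 NM
E 17.961°N, 160.753°E: 127.9 NM
D 20.373°N, 159.703°E: 148.5 NM
B 22.050°N, 156.235°E: 266.5 NM
C 22.493°N, 161.799°E: 318.6 NM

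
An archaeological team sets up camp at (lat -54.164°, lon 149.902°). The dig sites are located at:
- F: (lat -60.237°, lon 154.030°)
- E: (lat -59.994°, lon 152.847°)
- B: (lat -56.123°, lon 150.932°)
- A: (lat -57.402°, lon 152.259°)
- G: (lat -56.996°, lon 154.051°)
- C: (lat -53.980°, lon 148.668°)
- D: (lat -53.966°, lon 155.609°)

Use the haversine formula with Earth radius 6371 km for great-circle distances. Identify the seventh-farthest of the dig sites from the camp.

C

Distances from the camp ((lat -54.164°, lon 149.902°)):
F: 719.3 km
E: 672.1 km
G: 408.7 km
A: 389.0 km
D: 373.0 km
B: 227.4 km
C: 83.1 km
The seventh-farthest is C at 83.1 km.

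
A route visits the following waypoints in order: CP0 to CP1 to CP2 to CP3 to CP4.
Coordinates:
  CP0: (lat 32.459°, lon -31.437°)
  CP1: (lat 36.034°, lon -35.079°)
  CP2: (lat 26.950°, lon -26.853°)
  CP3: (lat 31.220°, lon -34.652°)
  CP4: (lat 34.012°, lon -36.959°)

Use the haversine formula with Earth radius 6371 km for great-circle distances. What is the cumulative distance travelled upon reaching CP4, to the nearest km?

3067 km

Leg distances:
CP0→CP1: 519.6 km  (cumulative 519.6 km)
CP1→CP2: 1275.0 km  (cumulative 1794.6 km)
CP2→CP3: 893.9 km  (cumulative 2688.5 km)
CP3→CP4: 378.2 km  (cumulative 3066.7 km)
Cumulative distance at CP4 ≈ 3067 km.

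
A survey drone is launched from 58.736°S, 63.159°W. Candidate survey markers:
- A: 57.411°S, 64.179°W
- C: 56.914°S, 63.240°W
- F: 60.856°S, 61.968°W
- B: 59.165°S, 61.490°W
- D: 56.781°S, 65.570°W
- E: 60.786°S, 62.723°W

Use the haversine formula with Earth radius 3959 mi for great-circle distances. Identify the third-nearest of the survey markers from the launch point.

Distances from the launch point (58.736°S, 63.159°W):
B: 66.5 mi
A: 98.8 mi
C: 125.9 mi
E: 142.5 mi
F: 152.2 mi
D: 161.7 mi
The third-nearest is C at 125.9 mi.

C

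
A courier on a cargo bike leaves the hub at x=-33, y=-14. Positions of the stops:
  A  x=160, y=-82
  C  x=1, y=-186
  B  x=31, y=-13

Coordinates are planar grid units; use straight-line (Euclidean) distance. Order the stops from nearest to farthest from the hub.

Distance from the hub at x=-33, y=-14 to each:
B x=31, y=-13: 64.0
C x=1, y=-186: 175.3
A x=160, y=-82: 204.6

B, C, A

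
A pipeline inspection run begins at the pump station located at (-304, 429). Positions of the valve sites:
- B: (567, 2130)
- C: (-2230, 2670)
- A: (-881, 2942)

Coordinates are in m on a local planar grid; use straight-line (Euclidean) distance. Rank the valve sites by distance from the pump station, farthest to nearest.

C, A, B

Distance from the pump station at (-304, 429) to each:
C (-2230, 2670): 2954.9 m
A (-881, 2942): 2578.4 m
B (567, 2130): 1911.0 m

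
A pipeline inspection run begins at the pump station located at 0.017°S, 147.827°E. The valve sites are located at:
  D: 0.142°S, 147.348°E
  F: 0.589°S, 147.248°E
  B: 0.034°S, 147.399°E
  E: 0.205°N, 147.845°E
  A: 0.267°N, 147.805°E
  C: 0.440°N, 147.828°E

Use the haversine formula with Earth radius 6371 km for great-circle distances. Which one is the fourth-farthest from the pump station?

Distances from the pump station (0.017°S, 147.827°E):
F: 90.5 km
D: 55.0 km
C: 50.8 km
B: 47.6 km
A: 31.7 km
E: 24.8 km
The fourth-farthest is B at 47.6 km.

B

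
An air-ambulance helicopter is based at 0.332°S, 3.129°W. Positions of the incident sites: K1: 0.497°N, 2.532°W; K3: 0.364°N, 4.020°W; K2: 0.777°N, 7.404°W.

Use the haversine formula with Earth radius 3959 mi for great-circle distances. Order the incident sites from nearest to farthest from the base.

Computing each great-circle distance from 0.332°S, 3.129°W:
K1 0.497°N, 2.532°W: 70.6 mi
K3 0.364°N, 4.020°W: 78.1 mi
K2 0.777°N, 7.404°W: 305.2 mi

K1, K3, K2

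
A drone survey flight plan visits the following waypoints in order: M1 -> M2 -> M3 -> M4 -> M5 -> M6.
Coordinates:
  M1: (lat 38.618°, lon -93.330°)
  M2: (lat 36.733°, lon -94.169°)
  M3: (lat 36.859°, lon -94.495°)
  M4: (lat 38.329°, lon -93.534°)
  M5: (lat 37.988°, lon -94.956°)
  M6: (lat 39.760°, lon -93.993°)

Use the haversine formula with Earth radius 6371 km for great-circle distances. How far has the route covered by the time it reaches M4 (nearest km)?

Leg distances:
M1→M2: 222.2 km  (cumulative 222.2 km)
M2→M3: 32.2 km  (cumulative 254.5 km)
M3→M4: 184.1 km  (cumulative 438.5 km)
Cumulative distance at M4 ≈ 439 km.

439 km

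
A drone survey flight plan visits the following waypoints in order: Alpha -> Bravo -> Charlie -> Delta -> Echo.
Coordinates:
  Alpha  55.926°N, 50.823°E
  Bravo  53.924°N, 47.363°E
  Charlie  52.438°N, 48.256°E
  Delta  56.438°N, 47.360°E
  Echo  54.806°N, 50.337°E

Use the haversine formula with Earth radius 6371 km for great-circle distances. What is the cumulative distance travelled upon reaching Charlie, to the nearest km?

Leg distances:
Alpha→Bravo: 313.7 km  (cumulative 313.7 km)
Bravo→Charlie: 175.6 km  (cumulative 489.3 km)
Cumulative distance at Charlie ≈ 489 km.

489 km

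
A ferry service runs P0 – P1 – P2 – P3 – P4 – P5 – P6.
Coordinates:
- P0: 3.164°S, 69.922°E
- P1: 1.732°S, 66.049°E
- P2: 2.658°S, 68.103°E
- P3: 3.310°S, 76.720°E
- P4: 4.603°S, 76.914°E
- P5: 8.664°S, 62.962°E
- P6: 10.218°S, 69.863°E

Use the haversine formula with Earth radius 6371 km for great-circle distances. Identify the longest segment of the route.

Leg distances:
P0→P1: 458.8 km
P1→P2: 250.4 km
P2→P3: 959.6 km
P3→P4: 145.4 km
P4→P5: 1605.4 km
P5→P6: 776.4 km
The longest leg is P4–P5 at 1605.4 km.

P4–P5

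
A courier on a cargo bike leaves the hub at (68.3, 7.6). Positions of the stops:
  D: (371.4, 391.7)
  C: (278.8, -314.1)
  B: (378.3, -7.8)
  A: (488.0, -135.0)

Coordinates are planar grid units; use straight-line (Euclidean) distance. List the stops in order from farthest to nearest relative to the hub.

D, A, C, B

Distance from the hub at (68.3, 7.6) to each:
D (371.4, 391.7): 489.3
A (488.0, -135.0): 443.3
C (278.8, -314.1): 384.4
B (378.3, -7.8): 310.4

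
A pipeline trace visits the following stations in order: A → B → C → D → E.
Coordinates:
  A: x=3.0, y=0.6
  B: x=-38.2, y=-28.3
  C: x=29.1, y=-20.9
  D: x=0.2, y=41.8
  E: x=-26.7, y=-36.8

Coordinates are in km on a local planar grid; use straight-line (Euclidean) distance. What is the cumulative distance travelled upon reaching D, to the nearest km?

Leg distances:
A→B: 50.3 km  (cumulative 50.3 km)
B→C: 67.7 km  (cumulative 118.0 km)
C→D: 69.0 km  (cumulative 187.1 km)
Cumulative distance at D ≈ 187 km.

187 km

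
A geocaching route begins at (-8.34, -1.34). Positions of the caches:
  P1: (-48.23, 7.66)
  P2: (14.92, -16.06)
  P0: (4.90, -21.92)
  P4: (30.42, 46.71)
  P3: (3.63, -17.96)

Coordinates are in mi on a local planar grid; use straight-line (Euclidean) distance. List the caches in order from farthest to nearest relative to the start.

Distance from the start at (-8.34, -1.34) to each:
P4 (30.42, 46.71): 61.7 mi
P1 (-48.23, 7.66): 40.9 mi
P2 (14.92, -16.06): 27.5 mi
P0 (4.90, -21.92): 24.5 mi
P3 (3.63, -17.96): 20.5 mi

P4, P1, P2, P0, P3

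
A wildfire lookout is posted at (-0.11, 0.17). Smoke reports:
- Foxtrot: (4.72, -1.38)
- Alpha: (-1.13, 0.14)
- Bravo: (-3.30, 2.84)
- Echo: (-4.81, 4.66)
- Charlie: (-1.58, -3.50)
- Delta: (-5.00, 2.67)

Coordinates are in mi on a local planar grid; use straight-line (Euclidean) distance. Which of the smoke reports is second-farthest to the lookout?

Distances from the lookout ((-0.11, 0.17)):
Echo: 6.5 mi
Delta: 5.5 mi
Foxtrot: 5.1 mi
Bravo: 4.2 mi
Charlie: 4.0 mi
Alpha: 1.0 mi
The second-farthest is Delta at 5.5 mi.

Delta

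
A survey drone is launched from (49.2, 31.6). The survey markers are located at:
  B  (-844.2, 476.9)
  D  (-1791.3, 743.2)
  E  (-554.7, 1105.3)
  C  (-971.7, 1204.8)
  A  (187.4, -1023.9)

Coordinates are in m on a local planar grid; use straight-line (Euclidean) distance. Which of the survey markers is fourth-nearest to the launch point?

Distances from the launch point ((49.2, 31.6)):
B: 998.2 m
A: 1064.5 m
E: 1231.9 m
C: 1555.2 m
D: 1973.3 m
The fourth-nearest is C at 1555.2 m.

C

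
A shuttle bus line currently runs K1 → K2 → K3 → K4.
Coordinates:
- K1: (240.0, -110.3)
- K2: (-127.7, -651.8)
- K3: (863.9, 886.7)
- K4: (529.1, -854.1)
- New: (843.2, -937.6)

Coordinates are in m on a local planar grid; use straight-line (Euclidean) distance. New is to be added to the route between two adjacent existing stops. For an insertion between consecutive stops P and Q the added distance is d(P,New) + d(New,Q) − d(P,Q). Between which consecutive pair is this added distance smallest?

between K3 and K4

Added distance for inserting New between each consecutive pair:
K1–K2: 1381.4 m
K2–K3: 1006.1 m
K3–K4: 376.7 m
Smallest added distance is 376.7 m, inserting between K3 and K4.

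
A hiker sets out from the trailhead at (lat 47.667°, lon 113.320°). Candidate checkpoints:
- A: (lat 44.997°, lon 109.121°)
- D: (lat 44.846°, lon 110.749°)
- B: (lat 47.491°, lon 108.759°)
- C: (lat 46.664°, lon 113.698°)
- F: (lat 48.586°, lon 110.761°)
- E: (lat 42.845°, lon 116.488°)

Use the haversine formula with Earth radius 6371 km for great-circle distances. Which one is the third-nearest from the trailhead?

Distances from the trailhead ((lat 47.667°, lon 113.320°)):
C: 115.1 km
F: 215.7 km
B: 342.6 km
D: 370.7 km
A: 438.1 km
E: 590.6 km
The third-nearest is B at 342.6 km.

B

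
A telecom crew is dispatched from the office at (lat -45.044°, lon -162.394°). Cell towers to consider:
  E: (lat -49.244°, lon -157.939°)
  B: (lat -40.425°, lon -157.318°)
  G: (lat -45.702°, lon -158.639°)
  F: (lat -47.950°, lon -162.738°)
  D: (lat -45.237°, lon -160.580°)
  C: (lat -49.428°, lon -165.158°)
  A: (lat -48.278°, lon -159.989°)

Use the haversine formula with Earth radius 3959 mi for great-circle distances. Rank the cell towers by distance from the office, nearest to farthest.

D, G, F, A, C, E, B

Distances from the office:
D (lat -45.237°, lon -160.580°): 89.4 mi
G (lat -45.702°, lon -158.639°): 187.8 mi
F (lat -47.950°, lon -162.738°): 201.5 mi
A (lat -48.278°, lon -159.989°): 250.9 mi
C (lat -49.428°, lon -165.158°): 329.5 mi
E (lat -49.244°, lon -157.939°): 357.7 mi
B (lat -40.425°, lon -157.318°): 410.0 mi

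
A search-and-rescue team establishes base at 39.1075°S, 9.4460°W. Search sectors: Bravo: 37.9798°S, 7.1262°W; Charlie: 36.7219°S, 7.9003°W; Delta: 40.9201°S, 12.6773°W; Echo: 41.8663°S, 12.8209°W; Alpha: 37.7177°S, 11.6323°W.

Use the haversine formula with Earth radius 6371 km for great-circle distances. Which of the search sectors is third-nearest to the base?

Charlie

Distances from the base (39.1075°S, 9.4460°W):
Bravo: 237.5 km
Alpha: 245.3 km
Charlie: 297.9 km
Delta: 341.1 km
Echo: 418.9 km
The third-nearest is Charlie at 297.9 km.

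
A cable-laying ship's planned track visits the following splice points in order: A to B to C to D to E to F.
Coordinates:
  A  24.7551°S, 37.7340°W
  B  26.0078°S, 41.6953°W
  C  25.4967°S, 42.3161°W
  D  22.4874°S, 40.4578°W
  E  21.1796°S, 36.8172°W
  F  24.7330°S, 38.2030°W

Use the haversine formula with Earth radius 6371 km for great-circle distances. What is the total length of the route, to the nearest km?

Leg distances:
A→B: 421.6 km  (cumulative 421.6 km)
B→C: 84.2 km  (cumulative 505.8 km)
C→D: 384.2 km  (cumulative 890.0 km)
D→E: 402.9 km  (cumulative 1292.9 km)
E→F: 419.8 km  (cumulative 1712.7 km)
Total route length ≈ 1713 km.

1713 km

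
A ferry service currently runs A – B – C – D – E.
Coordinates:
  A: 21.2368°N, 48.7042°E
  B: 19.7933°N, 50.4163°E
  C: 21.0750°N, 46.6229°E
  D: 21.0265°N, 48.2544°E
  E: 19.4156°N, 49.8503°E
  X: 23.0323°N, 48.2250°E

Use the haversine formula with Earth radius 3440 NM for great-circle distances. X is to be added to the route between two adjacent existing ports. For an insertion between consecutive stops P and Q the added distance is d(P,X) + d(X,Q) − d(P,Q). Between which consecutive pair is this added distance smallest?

Added distance for inserting X between each consecutive pair:
A–B: 211.3 NM
B–C: 150.5 NM
C–D: 176.5 NM
D–E: 223.8 NM
Smallest added distance is 150.5 NM, inserting between B and C.

between B and C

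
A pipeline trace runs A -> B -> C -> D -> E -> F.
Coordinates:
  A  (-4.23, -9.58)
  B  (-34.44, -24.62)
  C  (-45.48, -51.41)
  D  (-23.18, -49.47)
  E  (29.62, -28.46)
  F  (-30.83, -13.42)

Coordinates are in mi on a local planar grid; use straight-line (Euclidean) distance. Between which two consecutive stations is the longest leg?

E–F

Leg distances:
A→B: 33.7 mi
B→C: 29.0 mi
C→D: 22.4 mi
D→E: 56.8 mi
E→F: 62.3 mi
The longest leg is E–F at 62.3 mi.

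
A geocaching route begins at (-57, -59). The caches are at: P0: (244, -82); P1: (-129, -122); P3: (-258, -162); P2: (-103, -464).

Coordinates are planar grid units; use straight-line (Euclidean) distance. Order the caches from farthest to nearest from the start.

Distance from the start at (-57, -59) to each:
P2 (-103, -464): 407.6
P0 (244, -82): 301.9
P3 (-258, -162): 225.9
P1 (-129, -122): 95.7

P2, P0, P3, P1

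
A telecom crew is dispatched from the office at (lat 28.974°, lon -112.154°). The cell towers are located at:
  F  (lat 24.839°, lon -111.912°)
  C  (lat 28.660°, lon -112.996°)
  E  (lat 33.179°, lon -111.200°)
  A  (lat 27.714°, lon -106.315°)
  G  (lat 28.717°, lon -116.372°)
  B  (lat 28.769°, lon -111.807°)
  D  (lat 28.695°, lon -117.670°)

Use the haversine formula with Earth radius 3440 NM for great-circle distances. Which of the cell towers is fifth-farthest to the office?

Distance to each, sorted:
A: 317.6 NM
D: 290.6 NM
E: 257.2 NM
F: 248.6 NM
G: 222.3 NM
C: 48.1 NM
B: 22.0 NM
The fifth-farthest is G at 222.3 NM.

G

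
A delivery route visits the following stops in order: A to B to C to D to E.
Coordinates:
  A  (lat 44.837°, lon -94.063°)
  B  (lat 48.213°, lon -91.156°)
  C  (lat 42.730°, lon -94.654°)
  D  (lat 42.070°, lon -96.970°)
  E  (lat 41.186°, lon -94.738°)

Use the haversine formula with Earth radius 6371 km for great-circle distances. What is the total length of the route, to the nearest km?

Leg distances:
A→B: 436.3 km  (cumulative 436.3 km)
B→C: 667.7 km  (cumulative 1104.0 km)
C→D: 203.8 km  (cumulative 1307.8 km)
D→E: 209.9 km  (cumulative 1517.8 km)
Total route length ≈ 1518 km.

1518 km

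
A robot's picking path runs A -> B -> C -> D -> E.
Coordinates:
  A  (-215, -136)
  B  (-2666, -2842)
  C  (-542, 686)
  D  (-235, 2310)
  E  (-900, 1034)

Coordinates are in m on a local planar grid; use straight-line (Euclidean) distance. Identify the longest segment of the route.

Leg distances:
A→B: 3651.0 m
B→C: 4118.0 m
C→D: 1652.8 m
D→E: 1438.9 m
The longest leg is B–C at 4118.0 m.

B–C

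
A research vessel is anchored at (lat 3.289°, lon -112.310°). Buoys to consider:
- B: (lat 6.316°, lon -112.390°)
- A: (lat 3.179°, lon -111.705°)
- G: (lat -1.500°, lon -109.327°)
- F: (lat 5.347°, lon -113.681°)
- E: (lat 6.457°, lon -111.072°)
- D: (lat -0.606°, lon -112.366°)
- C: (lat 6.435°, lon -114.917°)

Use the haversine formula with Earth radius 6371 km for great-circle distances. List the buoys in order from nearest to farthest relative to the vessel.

A, F, B, E, D, C, G

Distance from the vessel at (lat 3.289°, lon -112.310°) to each:
A (lat 3.179°, lon -111.705°): 68.3 km
F (lat 5.347°, lon -113.681°): 274.7 km
B (lat 6.316°, lon -112.390°): 336.7 km
E (lat 6.457°, lon -111.072°): 378.0 km
D (lat -0.606°, lon -112.366°): 433.1 km
C (lat 6.435°, lon -114.917°): 453.6 km
G (lat -1.500°, lon -109.327°): 627.3 km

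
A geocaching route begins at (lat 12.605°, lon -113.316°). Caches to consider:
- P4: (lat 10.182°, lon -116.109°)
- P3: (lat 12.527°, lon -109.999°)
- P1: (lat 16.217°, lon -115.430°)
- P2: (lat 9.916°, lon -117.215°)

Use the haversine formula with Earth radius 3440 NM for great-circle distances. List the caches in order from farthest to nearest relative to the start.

P2, P1, P4, P3

Distance from the start at (lat 12.605°, lon -113.316°) to each:
P2 (lat 9.916°, lon -117.215°): 280.6 NM
P1 (lat 16.217°, lon -115.430°): 249.3 NM
P4 (lat 10.182°, lon -116.109°): 219.5 NM
P3 (lat 12.527°, lon -109.999°): 194.4 NM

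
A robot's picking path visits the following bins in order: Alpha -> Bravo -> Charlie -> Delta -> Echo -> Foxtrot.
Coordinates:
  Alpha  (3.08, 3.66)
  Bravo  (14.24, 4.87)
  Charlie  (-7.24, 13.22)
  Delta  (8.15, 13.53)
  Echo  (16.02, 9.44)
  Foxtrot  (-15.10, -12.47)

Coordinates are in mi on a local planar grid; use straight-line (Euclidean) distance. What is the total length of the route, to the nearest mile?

97 mi

Leg distances:
Alpha→Bravo: 11.2 mi  (cumulative 11.2 mi)
Bravo→Charlie: 23.0 mi  (cumulative 34.3 mi)
Charlie→Delta: 15.4 mi  (cumulative 49.7 mi)
Delta→Echo: 8.9 mi  (cumulative 58.5 mi)
Echo→Foxtrot: 38.1 mi  (cumulative 96.6 mi)
Total route length ≈ 97 mi.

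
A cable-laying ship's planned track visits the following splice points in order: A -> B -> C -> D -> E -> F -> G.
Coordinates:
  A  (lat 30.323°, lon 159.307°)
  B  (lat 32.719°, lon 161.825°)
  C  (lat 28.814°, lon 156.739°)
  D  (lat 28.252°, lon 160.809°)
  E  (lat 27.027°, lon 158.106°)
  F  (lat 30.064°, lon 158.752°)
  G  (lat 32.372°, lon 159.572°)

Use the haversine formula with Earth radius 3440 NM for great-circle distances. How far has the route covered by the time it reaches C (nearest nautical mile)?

545 NM

Leg distances:
A→B: 193.1 NM  (cumulative 193.1 NM)
B→C: 351.8 NM  (cumulative 544.9 NM)
Cumulative distance at C ≈ 545 NM.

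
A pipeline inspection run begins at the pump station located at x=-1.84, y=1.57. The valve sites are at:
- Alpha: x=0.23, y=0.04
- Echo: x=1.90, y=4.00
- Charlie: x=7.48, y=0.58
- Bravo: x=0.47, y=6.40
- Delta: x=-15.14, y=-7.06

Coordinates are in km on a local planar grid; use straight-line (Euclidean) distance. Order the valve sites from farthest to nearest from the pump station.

Distance from the pump station at x=-1.84, y=1.57 to each:
Delta x=-15.14, y=-7.06: 15.9 km
Charlie x=7.48, y=0.58: 9.4 km
Bravo x=0.47, y=6.40: 5.4 km
Echo x=1.90, y=4.00: 4.5 km
Alpha x=0.23, y=0.04: 2.6 km

Delta, Charlie, Bravo, Echo, Alpha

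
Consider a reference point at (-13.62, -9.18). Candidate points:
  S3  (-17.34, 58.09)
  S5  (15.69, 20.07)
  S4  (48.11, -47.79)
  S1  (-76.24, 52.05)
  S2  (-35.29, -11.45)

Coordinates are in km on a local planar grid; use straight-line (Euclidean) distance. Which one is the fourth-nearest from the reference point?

Distance to each, sorted:
S2: 21.8 km
S5: 41.4 km
S3: 67.4 km
S4: 72.8 km
S1: 87.6 km
The fourth-nearest is S4 at 72.8 km.

S4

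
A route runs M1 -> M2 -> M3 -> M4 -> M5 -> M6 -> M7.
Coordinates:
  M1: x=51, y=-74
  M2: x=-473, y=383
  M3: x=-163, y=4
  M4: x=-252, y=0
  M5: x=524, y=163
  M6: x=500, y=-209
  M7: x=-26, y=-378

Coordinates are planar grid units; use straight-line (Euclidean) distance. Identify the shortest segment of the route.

M3–M4

Leg distances:
M1→M2: 695.3
M2→M3: 489.6
M3→M4: 89.1
M4→M5: 792.9
M5→M6: 372.8
M6→M7: 552.5
The shortest leg is M3–M4 at 89.1.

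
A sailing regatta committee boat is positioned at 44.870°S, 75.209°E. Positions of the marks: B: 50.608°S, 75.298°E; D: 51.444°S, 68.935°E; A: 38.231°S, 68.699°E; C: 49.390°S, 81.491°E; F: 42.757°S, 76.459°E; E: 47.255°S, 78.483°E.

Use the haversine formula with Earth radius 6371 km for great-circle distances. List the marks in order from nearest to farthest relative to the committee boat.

F, E, B, C, D, A

Computing each great-circle distance from 44.870°S, 75.209°E:
F 42.757°S, 76.459°E: 255.5 km
E 47.255°S, 78.483°E: 366.2 km
B 50.608°S, 75.298°E: 638.1 km
C 49.390°S, 81.491°E: 691.2 km
D 51.444°S, 68.935°E: 865.8 km
A 38.231°S, 68.699°E: 915.0 km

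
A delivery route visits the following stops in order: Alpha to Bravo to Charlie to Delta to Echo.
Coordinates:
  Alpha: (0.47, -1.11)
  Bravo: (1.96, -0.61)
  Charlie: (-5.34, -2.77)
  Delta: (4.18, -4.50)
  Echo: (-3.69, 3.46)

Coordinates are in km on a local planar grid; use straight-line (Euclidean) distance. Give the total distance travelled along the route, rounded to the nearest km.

Leg distances:
Alpha→Bravo: 1.6 km  (cumulative 1.6 km)
Bravo→Charlie: 7.6 km  (cumulative 9.2 km)
Charlie→Delta: 9.7 km  (cumulative 18.9 km)
Delta→Echo: 11.2 km  (cumulative 30.1 km)
Total route length ≈ 30 km.

30 km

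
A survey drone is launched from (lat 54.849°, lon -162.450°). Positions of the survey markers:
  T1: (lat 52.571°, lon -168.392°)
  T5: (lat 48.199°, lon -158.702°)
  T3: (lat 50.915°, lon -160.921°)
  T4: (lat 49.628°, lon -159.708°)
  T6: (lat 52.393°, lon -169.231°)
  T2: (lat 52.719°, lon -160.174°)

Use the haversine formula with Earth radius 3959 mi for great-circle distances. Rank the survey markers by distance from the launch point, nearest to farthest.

Distances from the launch point:
T2 (lat 52.719°, lon -160.174°): 174.0 mi
T3 (lat 50.915°, lon -160.921°): 279.2 mi
T1 (lat 52.571°, lon -168.392°): 289.4 mi
T6 (lat 52.393°, lon -169.231°): 325.4 mi
T4 (lat 49.628°, lon -159.708°): 378.9 mi
T5 (lat 48.199°, lon -158.702°): 486.8 mi

T2, T3, T1, T6, T4, T5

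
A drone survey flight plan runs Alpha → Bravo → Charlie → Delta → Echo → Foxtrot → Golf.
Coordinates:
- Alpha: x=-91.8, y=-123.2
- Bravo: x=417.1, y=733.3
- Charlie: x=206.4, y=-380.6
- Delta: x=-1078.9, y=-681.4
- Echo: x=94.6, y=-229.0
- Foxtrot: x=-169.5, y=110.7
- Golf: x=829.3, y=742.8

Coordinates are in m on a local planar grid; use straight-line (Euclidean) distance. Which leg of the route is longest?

Leg distances:
Alpha→Bravo: 996.3 m
Bravo→Charlie: 1133.7 m
Charlie→Delta: 1320.0 m
Delta→Echo: 1257.7 m
Echo→Foxtrot: 430.3 m
Foxtrot→Golf: 1182.0 m
The longest leg is Charlie–Delta at 1320.0 m.

Charlie–Delta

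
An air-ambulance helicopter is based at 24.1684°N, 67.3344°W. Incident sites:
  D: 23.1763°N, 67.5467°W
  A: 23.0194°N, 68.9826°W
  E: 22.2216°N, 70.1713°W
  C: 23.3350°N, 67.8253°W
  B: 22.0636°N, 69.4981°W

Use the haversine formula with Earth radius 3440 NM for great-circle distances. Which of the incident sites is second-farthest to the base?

Distances from the base (24.1684°N, 67.3344°W):
E: 195.4 NM
B: 173.9 NM
A: 113.9 NM
D: 60.7 NM
C: 56.8 NM
The second-farthest is B at 173.9 NM.

B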